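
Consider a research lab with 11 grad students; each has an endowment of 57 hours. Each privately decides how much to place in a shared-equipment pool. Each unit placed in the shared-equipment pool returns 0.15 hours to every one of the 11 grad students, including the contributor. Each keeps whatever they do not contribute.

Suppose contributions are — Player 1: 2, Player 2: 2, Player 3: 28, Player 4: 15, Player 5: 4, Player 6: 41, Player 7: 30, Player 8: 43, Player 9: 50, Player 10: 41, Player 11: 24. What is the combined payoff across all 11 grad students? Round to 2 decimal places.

809.00 hours

Total contributed: 2 + 2 + 28 + 15 + 4 + 41 + 30 + 43 + 50 + 41 + 24 = 280; total kept: 11 × 57 − 280 = 347.
The shared-equipment pool pays out 0.15 × 11 × 280 = 462.00 in aggregate.
Group total = 347 + 462.00 = 809.00.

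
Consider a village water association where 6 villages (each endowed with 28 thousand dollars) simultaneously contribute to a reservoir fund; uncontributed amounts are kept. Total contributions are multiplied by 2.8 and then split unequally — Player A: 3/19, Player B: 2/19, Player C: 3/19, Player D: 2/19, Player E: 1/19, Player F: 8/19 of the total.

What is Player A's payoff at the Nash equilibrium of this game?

40.38 thousand dollars

A player with share s gets back 2.8·s per unit contributed, so full contribution is dominant for anyone with s > 1/2.8 = 0.3571 and zero contribution is dominant for anyone below.
The only share above 0.3571 is Player F's 8/19, contributing 28; the remaining 5 contribute 0. Total contributed: 28.
Player A keeps 28 and receives 2.8 × 28 × 3/19 = 12.38 from the reservoir fund, for a payoff of 40.38.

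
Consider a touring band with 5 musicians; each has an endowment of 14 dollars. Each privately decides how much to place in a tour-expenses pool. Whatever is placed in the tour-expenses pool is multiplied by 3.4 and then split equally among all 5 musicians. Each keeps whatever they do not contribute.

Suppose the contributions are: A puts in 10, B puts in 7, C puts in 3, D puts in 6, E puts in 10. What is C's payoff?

35.48 dollars

Total contributed: 10 + 7 + 3 + 6 + 10 = 36.
Each receives 3.4 × 36 / 5 = 24.48 from the tour-expenses pool.
C keeps 14 − 3 = 11, so C's payoff is 11 + 24.48 = 35.48.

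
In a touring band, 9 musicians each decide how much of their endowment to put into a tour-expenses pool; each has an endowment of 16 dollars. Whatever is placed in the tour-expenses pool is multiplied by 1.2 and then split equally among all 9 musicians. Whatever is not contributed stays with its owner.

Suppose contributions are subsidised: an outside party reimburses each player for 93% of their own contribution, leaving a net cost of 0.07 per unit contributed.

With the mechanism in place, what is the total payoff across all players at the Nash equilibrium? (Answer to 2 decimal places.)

With the mechanism, a contributed unit returns (1.2/9) / 0.07 = 1.9048 per unit of net cost to the contributor — now above 1 — so contributing fully is weakly dominant for every player.
At the Nash equilibrium everyone contributes 16. Group total payoff = 9 × (16 × 0.93 + 1.2 × 16) = 306.72.

306.72 dollars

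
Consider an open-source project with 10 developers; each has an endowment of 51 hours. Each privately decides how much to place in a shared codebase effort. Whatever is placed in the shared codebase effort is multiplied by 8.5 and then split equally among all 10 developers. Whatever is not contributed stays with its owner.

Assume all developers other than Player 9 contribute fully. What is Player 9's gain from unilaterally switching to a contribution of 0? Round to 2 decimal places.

7.65 hours

Switching from a contribution of 51 to 0 lets Player 9 keep an extra 51 hours, but lowers the shared codebase effort by 51, which costs Player 9 their own share of that drop: 8.5/10 × 51 = 43.35.
Net gain = 51 − 43.35 = 7.65. The private return per contributed unit (0.8500) is below 1, so free-riding is indeed the best response regardless of what the others do.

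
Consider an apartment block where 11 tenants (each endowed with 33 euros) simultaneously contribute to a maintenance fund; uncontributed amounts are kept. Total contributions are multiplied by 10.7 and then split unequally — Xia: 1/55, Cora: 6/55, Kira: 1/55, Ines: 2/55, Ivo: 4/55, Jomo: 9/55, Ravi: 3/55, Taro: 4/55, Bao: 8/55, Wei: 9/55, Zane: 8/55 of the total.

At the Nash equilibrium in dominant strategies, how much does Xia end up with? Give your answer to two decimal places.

65.10 euros

For player j, contributing a unit is worthwhile iff 10.7 × (j's share) ≥ 1, i.e. iff j's share is at least 0.0935.
The shares above 0.0935 belong to Cora, Jomo, Bao, Wei and Zane, contributing 33 each; the remaining 6 contribute 0. Total contributed: 165.
Xia keeps 33 and receives 10.7 × 165 × 1/55 = 32.10 from the maintenance fund, for a payoff of 65.10.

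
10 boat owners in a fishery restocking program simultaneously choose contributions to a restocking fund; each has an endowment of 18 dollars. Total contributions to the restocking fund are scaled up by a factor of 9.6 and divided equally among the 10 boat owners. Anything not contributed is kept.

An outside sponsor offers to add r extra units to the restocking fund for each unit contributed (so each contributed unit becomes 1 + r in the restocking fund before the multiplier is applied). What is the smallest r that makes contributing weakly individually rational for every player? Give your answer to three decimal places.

0.042

With matching at rate r, one contributed unit becomes (1 + r) in the restocking fund and returns 9.6 × (1 + r) / 10 to the contributor.
Setting this equal to 1: 1 + r = 10/9.6 = 1.0417.
So the minimum matching rate is r = 1.0417 − 1 = 0.042.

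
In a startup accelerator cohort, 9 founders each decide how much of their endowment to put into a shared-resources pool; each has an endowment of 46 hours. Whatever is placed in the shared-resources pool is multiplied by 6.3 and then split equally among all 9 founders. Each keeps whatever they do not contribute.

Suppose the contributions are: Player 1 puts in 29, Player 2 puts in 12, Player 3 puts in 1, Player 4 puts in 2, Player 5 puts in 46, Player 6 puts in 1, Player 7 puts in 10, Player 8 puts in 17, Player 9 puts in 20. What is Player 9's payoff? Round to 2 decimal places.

122.60 hours

Total contributed: 29 + 12 + 1 + 2 + 46 + 1 + 10 + 17 + 20 = 138.
Each receives 6.3 × 138 / 9 = 96.60 from the shared-resources pool.
Player 9 keeps 46 − 20 = 26, so Player 9's payoff is 26 + 96.60 = 122.60.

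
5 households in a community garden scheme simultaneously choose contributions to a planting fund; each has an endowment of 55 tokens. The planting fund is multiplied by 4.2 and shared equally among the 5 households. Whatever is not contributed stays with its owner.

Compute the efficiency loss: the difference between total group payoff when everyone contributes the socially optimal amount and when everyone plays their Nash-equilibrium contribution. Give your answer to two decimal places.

880.00 tokens

Each contributed unit returns 4.2/5 = 0.8400 to its contributor — below 1 — so contributing 0 is dominant for every player. At the Nash equilibrium everyone keeps their 55, and the group total is 5 × 55 = 275.
Each contributed unit returns 4.200 to the group as a whole (0.8400 to each of 5 players), which exceeds 1, so the social optimum is full contribution: group total = 4.200 × 275 = 1155.00.
Efficiency loss = 1155.00 − 275 = 880.00.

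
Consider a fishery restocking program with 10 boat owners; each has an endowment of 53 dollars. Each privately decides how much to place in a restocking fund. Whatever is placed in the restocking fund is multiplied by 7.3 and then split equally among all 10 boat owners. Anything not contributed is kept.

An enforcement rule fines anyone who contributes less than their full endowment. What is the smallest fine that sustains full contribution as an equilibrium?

Given the others contribute fully, the best deviation is to contribute 0 (any partial contribution still incurs the fine and gives up units whose private return 0.7300 is below 1).
Deviating from 53 to 0 saves 53 dollars but forfeits the deviator's share of the drop in the restocking fund: 7.3/10 × 53 = 38.69.
So the deviation gain is 53 − 38.69 = 14.31, and the fine must be at least 14.31 dollars to wipe it out.

14.31 dollars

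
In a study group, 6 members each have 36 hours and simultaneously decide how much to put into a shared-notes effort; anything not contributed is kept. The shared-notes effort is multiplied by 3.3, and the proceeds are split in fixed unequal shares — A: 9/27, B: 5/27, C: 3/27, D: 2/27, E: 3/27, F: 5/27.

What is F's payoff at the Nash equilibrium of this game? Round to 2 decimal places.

58.00 hours

A player with share s gets back 3.3·s per unit contributed, so full contribution is dominant for anyone with s > 1/3.3 = 0.3030 and zero contribution is dominant for anyone below.
The only share above 0.3030 is A's 9/27, contributing 36; the remaining 5 contribute 0. Total contributed: 36.
F keeps 36 and receives 3.3 × 36 × 5/27 = 22.00 from the shared-notes effort, for a payoff of 58.00.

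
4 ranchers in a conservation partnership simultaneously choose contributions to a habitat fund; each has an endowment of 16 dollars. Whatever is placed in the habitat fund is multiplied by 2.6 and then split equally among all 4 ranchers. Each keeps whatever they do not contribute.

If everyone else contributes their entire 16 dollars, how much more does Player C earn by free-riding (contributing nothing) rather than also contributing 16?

5.60 dollars

Switching from a contribution of 16 to 0 lets Player C keep an extra 16 dollars, but lowers the habitat fund by 16, which costs Player C their own share of that drop: 2.6/4 × 16 = 10.40.
Net gain = 16 − 10.40 = 5.60. The private return per contributed unit (0.6500) is below 1, so free-riding is indeed the best response regardless of what the others do.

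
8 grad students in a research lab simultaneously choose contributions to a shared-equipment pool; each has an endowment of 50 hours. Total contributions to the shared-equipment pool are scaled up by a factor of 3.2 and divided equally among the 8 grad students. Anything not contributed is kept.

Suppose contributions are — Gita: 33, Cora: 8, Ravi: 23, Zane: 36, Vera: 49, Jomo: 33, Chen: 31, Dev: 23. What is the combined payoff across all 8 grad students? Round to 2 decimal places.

Total contributed: 33 + 8 + 23 + 36 + 49 + 33 + 31 + 23 = 236; total kept: 8 × 50 − 236 = 164.
The shared-equipment pool pays out 3.2 × 236 = 755.20 in aggregate.
Group total = 164 + 755.20 = 919.20.

919.20 hours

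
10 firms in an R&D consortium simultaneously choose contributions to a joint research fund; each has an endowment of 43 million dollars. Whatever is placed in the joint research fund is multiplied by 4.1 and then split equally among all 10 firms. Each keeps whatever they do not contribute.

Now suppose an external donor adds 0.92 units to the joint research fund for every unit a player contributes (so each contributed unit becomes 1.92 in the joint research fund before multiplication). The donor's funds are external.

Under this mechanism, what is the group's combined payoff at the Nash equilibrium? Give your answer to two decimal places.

430.00 million dollars

Even with the mechanism, each unit contributed returns only 4.1 × 1.92 / 10 = 0.7872 per unit of net cost, so contributing nothing is still dominant.
Everyone keeps their endowment and the group total is 10 × 43 = 430.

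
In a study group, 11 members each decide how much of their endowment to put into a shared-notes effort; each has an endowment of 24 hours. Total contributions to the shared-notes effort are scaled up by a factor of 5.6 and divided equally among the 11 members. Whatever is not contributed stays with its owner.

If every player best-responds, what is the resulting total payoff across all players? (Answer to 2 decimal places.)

Each contributed unit returns 5.6/11 = 0.5091 to its contributor — below 1 — so contributing 0 is dominant for every player. At the Nash equilibrium everyone keeps their 24, and the group total is 11 × 24 = 264.

264.00 hours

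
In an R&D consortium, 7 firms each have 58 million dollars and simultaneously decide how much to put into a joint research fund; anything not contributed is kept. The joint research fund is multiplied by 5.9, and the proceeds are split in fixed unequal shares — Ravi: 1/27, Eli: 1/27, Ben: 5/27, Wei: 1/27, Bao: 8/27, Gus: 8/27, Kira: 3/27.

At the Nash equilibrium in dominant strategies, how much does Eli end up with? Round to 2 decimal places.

96.02 million dollars

Each unit j contributes comes back to j as 5.9 × (j's share), so j prefers to contribute only if that share exceeds 1/5.9 = 0.1695; otherwise keeping the unit dominates.
Ben, Bao and Gus clear that bar, contributing 58 each; the remaining 4 contribute 0. Total contributed: 174.
Eli keeps 58 and receives 5.9 × 174 × 1/27 = 38.02 from the joint research fund, for a payoff of 96.02.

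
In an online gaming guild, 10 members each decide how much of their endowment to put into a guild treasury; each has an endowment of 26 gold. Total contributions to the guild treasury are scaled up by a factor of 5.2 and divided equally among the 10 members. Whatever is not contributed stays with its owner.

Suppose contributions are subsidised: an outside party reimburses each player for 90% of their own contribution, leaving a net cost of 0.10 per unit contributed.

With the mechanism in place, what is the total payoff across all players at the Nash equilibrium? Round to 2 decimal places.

1586.00 gold

Under the mechanism each unit contributed yields (5.2/10) / 0.10 = 5.2000 back to its contributor per unit of net cost, which exceeds 1, making full contribution the dominant choice for everyone.
At the Nash equilibrium everyone contributes 26. Group total payoff = 10 × (26 × 0.90 + 5.2 × 26) = 1586.00.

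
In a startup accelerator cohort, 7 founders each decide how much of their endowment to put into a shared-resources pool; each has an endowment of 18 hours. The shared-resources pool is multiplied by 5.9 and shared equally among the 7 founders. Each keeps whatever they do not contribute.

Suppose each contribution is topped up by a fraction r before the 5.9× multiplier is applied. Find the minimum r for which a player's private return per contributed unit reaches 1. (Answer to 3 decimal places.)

With matching at rate r, one contributed unit becomes (1 + r) in the shared-resources pool and returns 5.9 × (1 + r) / 7 to the contributor.
Setting this equal to 1: 1 + r = 7/5.9 = 1.1864.
So the minimum matching rate is r = 1.1864 − 1 = 0.186.

0.186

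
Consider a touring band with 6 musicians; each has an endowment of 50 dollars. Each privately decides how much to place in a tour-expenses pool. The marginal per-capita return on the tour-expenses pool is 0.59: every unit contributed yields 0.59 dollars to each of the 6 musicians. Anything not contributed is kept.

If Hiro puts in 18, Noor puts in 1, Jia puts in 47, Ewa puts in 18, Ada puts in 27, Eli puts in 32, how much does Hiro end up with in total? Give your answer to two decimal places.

116.37 dollars

Total contributed: 18 + 1 + 47 + 18 + 27 + 32 = 143.
Each receives 0.59 × 143 = 84.37 from the tour-expenses pool.
Hiro keeps 50 − 18 = 32, so Hiro's payoff is 32 + 84.37 = 116.37.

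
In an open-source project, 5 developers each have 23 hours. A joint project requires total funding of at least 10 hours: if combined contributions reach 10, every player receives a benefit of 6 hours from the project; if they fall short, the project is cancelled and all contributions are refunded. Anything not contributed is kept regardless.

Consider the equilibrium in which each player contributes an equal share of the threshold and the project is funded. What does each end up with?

27 hours

Equal share of the threshold: 10/5 = 2.
At this profile no one gains by cutting their contribution: any cut drops the total below 10, the project is cancelled, contributions are refunded, and the deviator ends with 23, which is less than 23 − 2 + 6 = 27. Contributing more than 2 just wastes the excess. So contributing exactly 2 is a best response.
Each player's payoff: 23 − 2 + 6 = 27.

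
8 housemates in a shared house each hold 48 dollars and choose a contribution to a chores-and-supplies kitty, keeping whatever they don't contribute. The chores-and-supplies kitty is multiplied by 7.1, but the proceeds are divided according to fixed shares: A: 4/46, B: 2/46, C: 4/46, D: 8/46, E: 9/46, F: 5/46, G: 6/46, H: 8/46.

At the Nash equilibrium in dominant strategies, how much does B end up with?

92.45 dollars

Player j's private return per contributed unit is 7.1 × (j's share). Contributing is weakly dominant for j when that share is at least 1/7.1 = 0.1408, and contributing 0 is dominant otherwise.
The shares above 0.1408 belong to D, E and H, contributing 48 each; the remaining 5 contribute 0. Total contributed: 144.
B keeps 48 and receives 7.1 × 144 × 2/46 = 44.45 from the chores-and-supplies kitty, for a payoff of 92.45.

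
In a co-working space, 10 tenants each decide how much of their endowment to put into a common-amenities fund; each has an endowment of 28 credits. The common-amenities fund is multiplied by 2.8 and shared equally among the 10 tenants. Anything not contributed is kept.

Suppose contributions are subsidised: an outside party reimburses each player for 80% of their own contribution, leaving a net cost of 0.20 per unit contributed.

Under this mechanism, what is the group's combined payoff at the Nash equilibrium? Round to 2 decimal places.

Under the mechanism each unit contributed yields (2.8/10) / 0.20 = 1.4000 back to its contributor per unit of net cost, which exceeds 1, making full contribution the dominant choice for everyone.
So the Nash equilibrium is full contribution by all 10; the group earns 10 × (28 × 0.80 + 2.8 × 28) = 1008.00.

1008.00 credits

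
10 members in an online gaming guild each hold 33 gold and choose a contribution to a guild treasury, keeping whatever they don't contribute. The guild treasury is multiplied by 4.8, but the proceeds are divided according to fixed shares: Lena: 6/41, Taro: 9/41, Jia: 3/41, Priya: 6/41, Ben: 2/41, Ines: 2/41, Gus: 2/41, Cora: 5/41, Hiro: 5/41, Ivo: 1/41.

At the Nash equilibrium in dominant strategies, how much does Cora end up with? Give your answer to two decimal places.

Player j's private return per contributed unit is 4.8 × (j's share). Contributing is weakly dominant for j when that share is at least 1/4.8 = 0.2083, and contributing 0 is dominant otherwise.
Taro alone (share 9/41) is above the threshold, contributing 33; the remaining 9 contribute 0. Total contributed: 33.
Cora keeps 33 and receives 4.8 × 33 × 5/41 = 19.32 from the guild treasury, for a payoff of 52.32.

52.32 gold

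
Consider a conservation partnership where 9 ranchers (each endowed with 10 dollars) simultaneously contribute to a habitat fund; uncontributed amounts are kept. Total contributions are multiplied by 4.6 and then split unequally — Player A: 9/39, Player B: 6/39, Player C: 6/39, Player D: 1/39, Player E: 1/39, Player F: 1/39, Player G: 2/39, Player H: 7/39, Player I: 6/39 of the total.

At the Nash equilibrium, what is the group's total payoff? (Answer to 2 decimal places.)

A player with share s gets back 4.6·s per unit contributed, so full contribution is dominant for anyone with s > 1/4.6 = 0.2174 and zero contribution is dominant for anyone below.
Player A alone (share 9/39) is above the threshold, contributing 10; the remaining 8 contribute 0. Total contributed: 10.
The habitat fund pays out 4.6 × 10 = 46.00 in total (split across the unequal shares, but the aggregate is all that matters for the group sum).
The 8 free-riders keep 10 each, adding 80. Group total = 80 + 46.00 = 126.00.

126.00 dollars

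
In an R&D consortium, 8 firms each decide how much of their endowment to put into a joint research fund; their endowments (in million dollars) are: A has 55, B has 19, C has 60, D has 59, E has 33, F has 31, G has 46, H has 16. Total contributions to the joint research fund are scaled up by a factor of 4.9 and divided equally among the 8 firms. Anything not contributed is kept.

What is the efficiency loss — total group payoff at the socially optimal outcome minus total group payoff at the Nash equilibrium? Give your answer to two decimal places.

The private return per contributed unit is 4.9/8 = 0.6125 < 1 for every player regardless of endowment, so the Nash equilibrium is zero contribution and the group total is Σ E_j = 55 + 19 + 60 + 59 + 33 + 31 + 46 + 16 = 319.
Each contributed unit returns 4.900 to the group, so the social optimum is full contribution by everyone: group total = 4.900 × 319 = 1563.10.
Efficiency loss = (4.900 − 1) × 319 = 1244.10.

1244.10 million dollars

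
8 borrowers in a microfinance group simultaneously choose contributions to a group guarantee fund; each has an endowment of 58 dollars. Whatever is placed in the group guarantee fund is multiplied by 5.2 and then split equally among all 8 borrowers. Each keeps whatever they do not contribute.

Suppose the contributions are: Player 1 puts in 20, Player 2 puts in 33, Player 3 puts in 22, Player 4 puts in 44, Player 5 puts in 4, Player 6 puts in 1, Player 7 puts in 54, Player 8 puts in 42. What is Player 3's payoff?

179.00 dollars

Total contributed: 20 + 33 + 22 + 44 + 4 + 1 + 54 + 42 = 220.
Each receives 5.2 × 220 / 8 = 143.00 from the group guarantee fund.
Player 3 keeps 58 − 22 = 36, so Player 3's payoff is 36 + 143.00 = 179.00.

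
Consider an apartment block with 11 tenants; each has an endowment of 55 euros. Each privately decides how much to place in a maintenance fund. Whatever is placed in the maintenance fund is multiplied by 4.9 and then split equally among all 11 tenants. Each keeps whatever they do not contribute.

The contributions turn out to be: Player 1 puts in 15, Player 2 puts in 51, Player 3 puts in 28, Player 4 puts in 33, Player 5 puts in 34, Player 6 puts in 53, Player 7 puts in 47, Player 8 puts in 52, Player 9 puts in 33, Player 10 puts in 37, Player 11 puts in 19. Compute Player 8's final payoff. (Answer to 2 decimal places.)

182.07 euros

Total contributed: 15 + 51 + 28 + 33 + 34 + 53 + 47 + 52 + 33 + 37 + 19 = 402.
Each receives 4.9 × 402 / 11 = 179.07 from the maintenance fund.
Player 8 keeps 55 − 52 = 3, so Player 8's payoff is 3 + 179.07 = 182.07.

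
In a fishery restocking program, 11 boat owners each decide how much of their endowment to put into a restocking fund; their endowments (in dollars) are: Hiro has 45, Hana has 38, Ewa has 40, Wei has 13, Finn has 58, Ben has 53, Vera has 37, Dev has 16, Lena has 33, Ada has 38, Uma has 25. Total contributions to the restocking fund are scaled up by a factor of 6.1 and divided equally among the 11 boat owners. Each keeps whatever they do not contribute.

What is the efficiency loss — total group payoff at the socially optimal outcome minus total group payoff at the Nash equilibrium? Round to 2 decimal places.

2019.60 dollars

The private return per contributed unit is 6.1/11 = 0.5545 < 1 for every player regardless of endowment, so the Nash equilibrium is zero contribution and the group total is Σ E_j = 45 + 38 + 40 + 13 + 58 + 53 + 37 + 16 + 33 + 38 + 25 = 396.
Each contributed unit returns 6.100 to the group, so the social optimum is full contribution by everyone: group total = 6.100 × 396 = 2415.60.
Efficiency loss = (6.100 − 1) × 396 = 2019.60.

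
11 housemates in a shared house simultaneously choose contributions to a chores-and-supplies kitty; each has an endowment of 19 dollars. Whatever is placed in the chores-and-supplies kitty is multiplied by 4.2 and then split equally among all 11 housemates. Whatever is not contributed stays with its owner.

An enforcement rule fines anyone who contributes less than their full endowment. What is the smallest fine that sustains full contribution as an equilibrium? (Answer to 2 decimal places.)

Given the others contribute fully, the best deviation is to contribute 0 (any partial contribution still incurs the fine and gives up units whose private return 0.3818 is below 1).
Deviating from 19 to 0 saves 19 dollars but forfeits the deviator's share of the drop in the chores-and-supplies kitty: 4.2/11 × 19 = 7.25.
So the deviation gain is 19 − 7.25 = 11.75, and the fine must be at least 11.75 dollars to wipe it out.

11.75 dollars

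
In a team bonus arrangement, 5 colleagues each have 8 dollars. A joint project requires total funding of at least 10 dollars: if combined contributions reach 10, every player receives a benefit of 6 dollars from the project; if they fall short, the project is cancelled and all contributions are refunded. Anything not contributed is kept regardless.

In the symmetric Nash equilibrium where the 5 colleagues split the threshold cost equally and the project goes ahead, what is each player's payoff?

Equal share of the threshold: 10/5 = 2.
At this profile no one gains by cutting their contribution: any cut drops the total below 10, the project is cancelled, contributions are refunded, and the deviator ends with 8, which is less than 8 − 2 + 6 = 12. Contributing more than 2 just wastes the excess. So contributing exactly 2 is a best response.
Each player's payoff: 8 − 2 + 6 = 12.

12 dollars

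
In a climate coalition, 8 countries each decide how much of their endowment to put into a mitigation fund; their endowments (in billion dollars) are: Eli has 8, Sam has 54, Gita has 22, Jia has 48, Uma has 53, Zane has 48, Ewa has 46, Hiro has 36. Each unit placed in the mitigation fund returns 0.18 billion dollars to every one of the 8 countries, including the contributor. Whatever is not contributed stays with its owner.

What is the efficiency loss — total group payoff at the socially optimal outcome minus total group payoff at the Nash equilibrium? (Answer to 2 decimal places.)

The private return per contributed unit is 0.18 < 1 for everyone, so the Nash equilibrium is zero contribution and the group total is Σ E_j = 8 + 54 + 22 + 48 + 53 + 48 + 46 + 36 = 315.
Each contributed unit returns 1.440 to the group, so the social optimum is full contribution by everyone: group total = 1.440 × 315 = 453.60.
Efficiency loss = (1.440 − 1) × 315 = 138.60.

138.60 billion dollars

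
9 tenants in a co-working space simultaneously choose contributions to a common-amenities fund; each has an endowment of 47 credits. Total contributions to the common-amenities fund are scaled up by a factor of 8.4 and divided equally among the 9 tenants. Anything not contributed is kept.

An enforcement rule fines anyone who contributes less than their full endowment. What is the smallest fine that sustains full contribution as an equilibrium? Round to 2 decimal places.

Given the others contribute fully, the best deviation is to contribute 0 (any partial contribution still incurs the fine and gives up units whose private return 0.9333 is below 1).
Deviating from 47 to 0 saves 47 credits but forfeits the deviator's share of the drop in the common-amenities fund: 8.4/9 × 47 = 43.87.
So the deviation gain is 47 − 43.87 = 3.13, and the fine must be at least 3.13 credits to wipe it out.

3.13 credits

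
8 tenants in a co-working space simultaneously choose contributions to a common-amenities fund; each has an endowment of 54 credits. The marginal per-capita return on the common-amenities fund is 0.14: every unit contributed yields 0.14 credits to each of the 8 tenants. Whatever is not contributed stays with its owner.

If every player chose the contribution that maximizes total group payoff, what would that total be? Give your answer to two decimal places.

483.84 credits

Each contributed unit returns 1.120 to the group as a whole (0.14 to each of 8 players), which exceeds 1, so the social optimum is full contribution: group total = 1.120 × 432 = 483.84.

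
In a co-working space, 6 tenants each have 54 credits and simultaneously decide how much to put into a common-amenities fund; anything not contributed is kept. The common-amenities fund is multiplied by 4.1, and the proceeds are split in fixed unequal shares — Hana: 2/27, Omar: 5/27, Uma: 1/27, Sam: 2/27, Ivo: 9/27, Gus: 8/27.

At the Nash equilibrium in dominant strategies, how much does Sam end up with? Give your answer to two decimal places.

86.80 credits

Player j's private return per contributed unit is 4.1 × (j's share). Contributing is weakly dominant for j when that share is at least 1/4.1 = 0.2439, and contributing 0 is dominant otherwise.
The shares above 0.2439 belong to Ivo and Gus, contributing 54 each; the remaining 4 contribute 0. Total contributed: 108.
Sam keeps 54 and receives 4.1 × 108 × 2/27 = 32.80 from the common-amenities fund, for a payoff of 86.80.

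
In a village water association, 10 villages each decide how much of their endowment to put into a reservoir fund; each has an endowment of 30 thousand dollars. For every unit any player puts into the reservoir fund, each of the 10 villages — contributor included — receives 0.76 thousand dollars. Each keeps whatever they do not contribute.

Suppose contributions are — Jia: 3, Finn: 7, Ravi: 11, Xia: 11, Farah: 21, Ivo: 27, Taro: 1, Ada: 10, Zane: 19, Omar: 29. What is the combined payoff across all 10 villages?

Total contributed: 3 + 7 + 11 + 11 + 21 + 27 + 1 + 10 + 19 + 29 = 139; total kept: 10 × 30 − 139 = 161.
The reservoir fund pays out 0.76 × 10 × 139 = 1056.40 in aggregate.
Group total = 161 + 1056.40 = 1217.40.

1217.40 thousand dollars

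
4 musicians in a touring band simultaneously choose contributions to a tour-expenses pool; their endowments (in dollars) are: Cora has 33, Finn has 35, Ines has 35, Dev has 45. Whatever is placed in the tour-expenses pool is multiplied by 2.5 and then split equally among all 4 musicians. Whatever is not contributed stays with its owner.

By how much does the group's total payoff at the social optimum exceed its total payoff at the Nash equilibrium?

The private return per contributed unit is 2.5/4 = 0.6250 < 1 for every player regardless of endowment, so the Nash equilibrium is zero contribution and the group total is Σ E_j = 33 + 35 + 35 + 45 = 148.
Each contributed unit returns 2.500 to the group, so the social optimum is full contribution by everyone: group total = 2.500 × 148 = 370.00.
Efficiency loss = (2.500 − 1) × 148 = 222.00.

222.00 dollars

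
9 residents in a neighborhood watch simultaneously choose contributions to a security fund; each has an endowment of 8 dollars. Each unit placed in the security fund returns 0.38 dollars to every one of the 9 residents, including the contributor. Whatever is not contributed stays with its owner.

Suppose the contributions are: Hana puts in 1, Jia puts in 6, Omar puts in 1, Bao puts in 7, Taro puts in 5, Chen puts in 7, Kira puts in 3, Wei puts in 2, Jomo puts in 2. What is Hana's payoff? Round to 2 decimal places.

Total contributed: 1 + 6 + 1 + 7 + 5 + 7 + 3 + 2 + 2 = 34.
Each receives 0.38 × 34 = 12.92 from the security fund.
Hana keeps 8 − 1 = 7, so Hana's payoff is 7 + 12.92 = 19.92.

19.92 dollars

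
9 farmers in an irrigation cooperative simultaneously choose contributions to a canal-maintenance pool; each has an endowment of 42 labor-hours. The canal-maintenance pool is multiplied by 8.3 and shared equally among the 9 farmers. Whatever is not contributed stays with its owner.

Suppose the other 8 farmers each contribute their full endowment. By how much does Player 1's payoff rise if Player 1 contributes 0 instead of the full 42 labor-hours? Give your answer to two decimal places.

Switching from a contribution of 42 to 0 lets Player 1 keep an extra 42 labor-hours, but lowers the canal-maintenance pool by 42, which costs Player 1 their own share of that drop: 8.3/9 × 42 = 38.73.
Net gain = 42 − 38.73 = 3.27. The private return per contributed unit (0.9222) is below 1, so free-riding is indeed the best response regardless of what the others do.

3.27 labor-hours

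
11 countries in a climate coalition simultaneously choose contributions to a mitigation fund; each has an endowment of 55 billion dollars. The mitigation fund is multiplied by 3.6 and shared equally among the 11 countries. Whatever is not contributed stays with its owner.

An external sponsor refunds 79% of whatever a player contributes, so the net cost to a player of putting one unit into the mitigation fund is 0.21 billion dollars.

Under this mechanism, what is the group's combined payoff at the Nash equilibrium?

2655.95 billion dollars

With the mechanism, a contributed unit returns (3.6/11) / 0.21 = 1.5584 per unit of net cost to the contributor — now above 1 — so contributing fully is weakly dominant for every player.
At the Nash equilibrium everyone contributes 55. Group total payoff = 11 × (55 × 0.79 + 3.6 × 55) = 2655.95.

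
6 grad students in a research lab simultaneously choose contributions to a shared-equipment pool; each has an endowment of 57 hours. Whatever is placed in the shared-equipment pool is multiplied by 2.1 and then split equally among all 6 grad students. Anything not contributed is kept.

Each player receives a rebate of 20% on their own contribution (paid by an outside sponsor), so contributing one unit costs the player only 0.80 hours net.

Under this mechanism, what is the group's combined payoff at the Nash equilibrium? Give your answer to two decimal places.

342.00 hours

With the mechanism, a contributed unit returns (2.1/6) / 0.80 = 0.4375 per unit of net cost — still below 1 — so contributing 0 remains dominant for every player.
Everyone keeps their endowment and the group total is 6 × 57 = 342.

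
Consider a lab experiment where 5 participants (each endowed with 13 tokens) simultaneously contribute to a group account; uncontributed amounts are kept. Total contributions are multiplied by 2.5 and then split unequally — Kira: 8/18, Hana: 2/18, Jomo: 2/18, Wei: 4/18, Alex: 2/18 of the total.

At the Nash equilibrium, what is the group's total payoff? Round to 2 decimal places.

84.50 tokens

A player with share s gets back 2.5·s per unit contributed, so full contribution is dominant for anyone with s > 1/2.5 = 0.4000 and zero contribution is dominant for anyone below.
Kira alone (share 8/18) is above the threshold, contributing 13; the remaining 4 contribute 0. Total contributed: 13.
The group account pays out 2.5 × 13 = 32.50 in total (split across the unequal shares, but the aggregate is all that matters for the group sum).
The 4 free-riders keep 13 each, adding 52. Group total = 52 + 32.50 = 84.50.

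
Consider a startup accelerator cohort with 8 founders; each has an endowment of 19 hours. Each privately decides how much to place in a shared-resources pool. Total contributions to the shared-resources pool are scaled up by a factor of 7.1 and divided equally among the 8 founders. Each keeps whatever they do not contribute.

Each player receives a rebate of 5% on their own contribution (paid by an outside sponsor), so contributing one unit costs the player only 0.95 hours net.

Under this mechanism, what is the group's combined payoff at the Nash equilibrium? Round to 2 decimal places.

152.00 hours

Even with the mechanism, each unit contributed returns only (7.1/8) / 0.95 = 0.9342 per unit of net cost, so contributing nothing is still dominant.
At the Nash equilibrium no one contributes; group total payoff = 8 × 19 = 152.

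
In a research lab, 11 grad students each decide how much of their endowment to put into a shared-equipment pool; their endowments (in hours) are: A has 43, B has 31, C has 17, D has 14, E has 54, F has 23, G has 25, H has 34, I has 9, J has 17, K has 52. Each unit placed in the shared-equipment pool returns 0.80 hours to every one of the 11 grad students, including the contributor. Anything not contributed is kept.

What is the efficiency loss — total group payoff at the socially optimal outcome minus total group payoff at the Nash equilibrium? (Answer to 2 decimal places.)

The private return per contributed unit is 0.80 < 1 for everyone, so the Nash equilibrium is zero contribution and the group total is Σ E_j = 43 + 31 + 17 + 14 + 54 + 23 + 25 + 34 + 9 + 17 + 52 = 319.
Each contributed unit returns 8.800 to the group, so the social optimum is full contribution by everyone: group total = 8.800 × 319 = 2807.20.
Efficiency loss = (8.800 − 1) × 319 = 2488.20.

2488.20 hours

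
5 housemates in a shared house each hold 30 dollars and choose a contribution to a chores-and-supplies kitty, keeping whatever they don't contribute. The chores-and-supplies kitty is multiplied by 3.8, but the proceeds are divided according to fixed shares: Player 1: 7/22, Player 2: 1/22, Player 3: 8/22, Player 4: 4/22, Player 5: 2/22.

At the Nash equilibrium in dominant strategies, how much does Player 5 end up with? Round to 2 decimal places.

50.73 dollars

A player with share s gets back 3.8·s per unit contributed, so full contribution is dominant for anyone with s > 1/3.8 = 0.2632 and zero contribution is dominant for anyone below.
Player 1 and Player 3 are above the threshold, contributing 30 each; the remaining 3 contribute 0. Total contributed: 60.
Player 5 keeps 30 and receives 3.8 × 60 × 2/22 = 20.73 from the chores-and-supplies kitty, for a payoff of 50.73.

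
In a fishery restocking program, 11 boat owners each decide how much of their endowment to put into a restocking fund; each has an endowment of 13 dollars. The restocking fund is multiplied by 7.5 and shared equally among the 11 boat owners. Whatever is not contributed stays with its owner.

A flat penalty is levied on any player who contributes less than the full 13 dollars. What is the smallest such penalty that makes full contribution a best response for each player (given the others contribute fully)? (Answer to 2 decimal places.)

4.14 dollars

Given the others contribute fully, the best deviation is to contribute 0 (any partial contribution still incurs the fine and gives up units whose private return 0.6818 is below 1).
Deviating from 13 to 0 saves 13 dollars but forfeits the deviator's share of the drop in the restocking fund: 7.5/11 × 13 = 8.86.
So the deviation gain is 13 − 8.86 = 4.14, and the fine must be at least 4.14 dollars to wipe it out.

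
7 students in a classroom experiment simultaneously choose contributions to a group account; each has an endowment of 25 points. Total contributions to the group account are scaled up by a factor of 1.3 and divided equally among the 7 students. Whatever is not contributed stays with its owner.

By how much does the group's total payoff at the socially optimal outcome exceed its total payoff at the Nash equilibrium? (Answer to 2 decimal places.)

Each contributed unit returns 1.3/7 = 0.1857 to its contributor — below 1 — so contributing 0 is dominant for every player. At the Nash equilibrium everyone keeps their 25, and the group total is 7 × 25 = 175.
Each contributed unit returns 1.300 to the group as a whole (0.1857 to each of 7 players), which exceeds 1, so the social optimum is full contribution: group total = 1.300 × 175 = 227.50.
Efficiency loss = 227.50 − 175 = 52.50.

52.50 points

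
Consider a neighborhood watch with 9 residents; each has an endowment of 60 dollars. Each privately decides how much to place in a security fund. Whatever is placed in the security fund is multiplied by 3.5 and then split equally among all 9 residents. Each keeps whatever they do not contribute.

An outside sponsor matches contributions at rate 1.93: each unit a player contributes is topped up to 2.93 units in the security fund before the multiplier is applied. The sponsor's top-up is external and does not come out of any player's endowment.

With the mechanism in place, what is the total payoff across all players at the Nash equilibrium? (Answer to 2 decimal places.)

The effective private return per unit is now 3.5 × 2.93 / 9 = 1.1394 > 1, so every player's dominant strategy flips to full contribution.
At the Nash equilibrium everyone contributes 60. Group total payoff = 3.5 × 2.93 × 540 = 5537.70.

5537.70 dollars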